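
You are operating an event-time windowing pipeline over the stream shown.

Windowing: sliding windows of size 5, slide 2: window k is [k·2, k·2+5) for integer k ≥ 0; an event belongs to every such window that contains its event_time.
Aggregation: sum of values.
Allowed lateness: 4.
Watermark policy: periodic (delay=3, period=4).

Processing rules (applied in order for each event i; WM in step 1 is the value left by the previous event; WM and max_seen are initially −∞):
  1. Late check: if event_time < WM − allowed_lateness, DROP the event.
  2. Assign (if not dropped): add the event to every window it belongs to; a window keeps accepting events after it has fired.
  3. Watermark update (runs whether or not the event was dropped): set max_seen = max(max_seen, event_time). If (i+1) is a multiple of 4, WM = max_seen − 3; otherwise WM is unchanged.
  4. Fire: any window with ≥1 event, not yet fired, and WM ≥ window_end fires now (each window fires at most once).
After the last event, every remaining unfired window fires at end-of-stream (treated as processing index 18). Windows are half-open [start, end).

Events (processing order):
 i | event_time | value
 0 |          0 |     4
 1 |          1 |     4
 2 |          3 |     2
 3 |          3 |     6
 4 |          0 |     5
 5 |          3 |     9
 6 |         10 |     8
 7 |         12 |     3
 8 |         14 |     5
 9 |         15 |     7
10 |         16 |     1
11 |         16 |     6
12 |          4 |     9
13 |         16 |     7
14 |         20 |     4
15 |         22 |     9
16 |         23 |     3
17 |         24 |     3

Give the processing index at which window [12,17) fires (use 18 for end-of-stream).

15

i=0 t=0 v=4: → [0,5); WM=−∞
i=1 t=1 v=4: → [0,5); WM=−∞
i=2 t=3 v=2: → [2,7),[0,5); WM=−∞
i=3 t=3 v=6: → [2,7),[0,5); WM=0
i=4 t=0 v=5: → [0,5); WM=0
i=5 t=3 v=9: → [2,7),[0,5); WM=0
i=6 t=10 v=8: → [10,15),[8,13),[6,11); WM=0
i=7 t=12 v=3: → [12,17),[10,15),[8,13); WM=9; [0,5) fires=30 [2,7) fires=17
i=8 t=14 v=5: → [14,19),[12,17),[10,15); WM=9
i=9 t=15 v=7: → [14,19),[12,17); WM=9
i=10 t=16 v=1: → [16,21),[14,19),[12,17); WM=9
i=11 t=16 v=6: → [16,21),[14,19),[12,17); WM=13; [6,11) fires=8 [8,13) fires=11
i=12 t=4 v=9: DROP (t<13-4); WM=13
i=13 t=16 v=7: → [16,21),[14,19),[12,17); WM=13
i=14 t=20 v=4: → [20,25),[18,23),[16,21); WM=13
i=15 t=22 v=9: → [22,27),[20,25),[18,23); WM=19; [10,15) fires=16 [12,17) fires=29 [14,19) fires=26
i=16 t=23 v=3: → [22,27),[20,25); WM=19
i=17 t=24 v=3: → [24,29),[22,27),[20,25); WM=19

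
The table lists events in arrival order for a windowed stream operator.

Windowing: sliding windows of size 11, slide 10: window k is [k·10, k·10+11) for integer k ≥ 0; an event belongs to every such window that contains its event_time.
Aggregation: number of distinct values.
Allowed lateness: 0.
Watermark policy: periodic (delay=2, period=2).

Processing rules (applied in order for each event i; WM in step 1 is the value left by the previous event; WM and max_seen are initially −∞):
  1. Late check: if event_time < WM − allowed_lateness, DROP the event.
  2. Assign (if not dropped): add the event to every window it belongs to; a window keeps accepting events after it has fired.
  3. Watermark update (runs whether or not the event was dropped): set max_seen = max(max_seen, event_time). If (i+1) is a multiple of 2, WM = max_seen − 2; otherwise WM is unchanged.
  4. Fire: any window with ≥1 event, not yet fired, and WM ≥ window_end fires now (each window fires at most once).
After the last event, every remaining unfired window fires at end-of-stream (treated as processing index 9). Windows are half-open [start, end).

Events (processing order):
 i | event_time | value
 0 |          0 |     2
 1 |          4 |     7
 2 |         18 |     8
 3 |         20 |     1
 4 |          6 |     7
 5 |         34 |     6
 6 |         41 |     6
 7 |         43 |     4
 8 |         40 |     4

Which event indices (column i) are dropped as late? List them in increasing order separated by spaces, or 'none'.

i=0 t=0 v=2: → [0,11); WM=−∞
i=1 t=4 v=7: → [0,11); WM=2
i=2 t=18 v=8: → [10,21); WM=2
i=3 t=20 v=1: → [20,31),[10,21); WM=18; [0,11) fires=2
i=4 t=6 v=7: DROP (t<18-0); WM=18
i=5 t=34 v=6: → [30,41); WM=32; [10,21) fires=2 [20,31) fires=1
i=6 t=41 v=6: → [40,51); WM=32
i=7 t=43 v=4: → [40,51); WM=41; [30,41) fires=1
i=8 t=40 v=4: DROP (t<41-0); WM=41

4 8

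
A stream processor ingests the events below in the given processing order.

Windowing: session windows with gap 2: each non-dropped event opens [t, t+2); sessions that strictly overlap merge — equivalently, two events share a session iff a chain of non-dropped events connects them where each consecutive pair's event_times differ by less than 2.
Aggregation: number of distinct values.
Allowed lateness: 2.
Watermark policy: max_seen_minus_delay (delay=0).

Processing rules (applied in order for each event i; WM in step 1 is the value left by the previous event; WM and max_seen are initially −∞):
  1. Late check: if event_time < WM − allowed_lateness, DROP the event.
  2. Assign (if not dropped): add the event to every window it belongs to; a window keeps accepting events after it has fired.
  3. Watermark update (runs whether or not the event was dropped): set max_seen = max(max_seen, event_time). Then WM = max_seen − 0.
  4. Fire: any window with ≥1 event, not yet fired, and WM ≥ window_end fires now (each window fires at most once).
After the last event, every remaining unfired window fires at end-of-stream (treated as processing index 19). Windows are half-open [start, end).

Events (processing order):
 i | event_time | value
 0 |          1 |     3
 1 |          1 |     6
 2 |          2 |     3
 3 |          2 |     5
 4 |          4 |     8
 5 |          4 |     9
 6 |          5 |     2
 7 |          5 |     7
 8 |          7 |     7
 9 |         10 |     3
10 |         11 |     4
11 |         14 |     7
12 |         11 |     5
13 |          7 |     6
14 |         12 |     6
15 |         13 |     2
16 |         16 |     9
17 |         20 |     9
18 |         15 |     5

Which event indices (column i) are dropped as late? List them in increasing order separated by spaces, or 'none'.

12 13 18

i=0 t=1 v=3: → [1,3); WM=1
i=1 t=1 v=6: → [1,3); WM=1
i=2 t=2 v=3: → [1,4); WM=2
i=3 t=2 v=5: → [1,4); WM=2
i=4 t=4 v=8: → [4,6); WM=4
i=5 t=4 v=9: → [4,6); WM=4
i=6 t=5 v=2: → [4,7); WM=5
i=7 t=5 v=7: → [4,7); WM=5
i=8 t=7 v=7: → [7,9); WM=7
i=9 t=10 v=3: → [10,12); WM=10
i=10 t=11 v=4: → [10,13); WM=11
i=11 t=14 v=7: → [14,16); WM=14
i=12 t=11 v=5: DROP (t<14-2); WM=14
i=13 t=7 v=6: DROP (t<14-2); WM=14
i=14 t=12 v=6: → [10,14); WM=14
i=15 t=13 v=2: → [10,16); WM=14
i=16 t=16 v=9: → [16,18); WM=16
i=17 t=20 v=9: → [20,22); WM=20
i=18 t=15 v=5: DROP (t<20-2); WM=20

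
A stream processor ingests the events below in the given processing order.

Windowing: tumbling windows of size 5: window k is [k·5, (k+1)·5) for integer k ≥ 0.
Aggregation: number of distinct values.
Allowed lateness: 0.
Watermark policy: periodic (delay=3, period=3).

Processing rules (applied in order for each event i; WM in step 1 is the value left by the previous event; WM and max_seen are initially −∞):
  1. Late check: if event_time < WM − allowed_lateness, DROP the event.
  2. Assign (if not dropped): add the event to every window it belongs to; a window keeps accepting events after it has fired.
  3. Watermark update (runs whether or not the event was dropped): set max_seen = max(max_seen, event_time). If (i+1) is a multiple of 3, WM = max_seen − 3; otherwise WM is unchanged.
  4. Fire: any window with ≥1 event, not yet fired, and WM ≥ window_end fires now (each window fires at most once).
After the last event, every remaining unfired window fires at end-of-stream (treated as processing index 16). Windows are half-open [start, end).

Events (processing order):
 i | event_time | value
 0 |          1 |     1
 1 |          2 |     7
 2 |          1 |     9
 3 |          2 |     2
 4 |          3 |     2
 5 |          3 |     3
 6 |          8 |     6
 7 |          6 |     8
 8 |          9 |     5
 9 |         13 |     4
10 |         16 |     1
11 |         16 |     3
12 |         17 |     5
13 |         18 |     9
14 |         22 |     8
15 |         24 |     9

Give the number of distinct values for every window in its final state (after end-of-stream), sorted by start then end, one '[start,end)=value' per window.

[0,5)=5 [5,10)=3 [10,15)=1 [15,20)=4 [20,25)=2

i=0 t=1 v=1: → [0,5); WM=−∞
i=1 t=2 v=7: → [0,5); WM=−∞
i=2 t=1 v=9: → [0,5); WM=-1
i=3 t=2 v=2: → [0,5); WM=-1
i=4 t=3 v=2: → [0,5); WM=-1
i=5 t=3 v=3: → [0,5); WM=0
i=6 t=8 v=6: → [5,10); WM=0
i=7 t=6 v=8: → [5,10); WM=0
i=8 t=9 v=5: → [5,10); WM=6; [0,5) fires=5
i=9 t=13 v=4: → [10,15); WM=6
i=10 t=16 v=1: → [15,20); WM=6
i=11 t=16 v=3: → [15,20); WM=13; [5,10) fires=3
i=12 t=17 v=5: → [15,20); WM=13
i=13 t=18 v=9: → [15,20); WM=13
i=14 t=22 v=8: → [20,25); WM=19; [10,15) fires=1
i=15 t=24 v=9: → [20,25); WM=19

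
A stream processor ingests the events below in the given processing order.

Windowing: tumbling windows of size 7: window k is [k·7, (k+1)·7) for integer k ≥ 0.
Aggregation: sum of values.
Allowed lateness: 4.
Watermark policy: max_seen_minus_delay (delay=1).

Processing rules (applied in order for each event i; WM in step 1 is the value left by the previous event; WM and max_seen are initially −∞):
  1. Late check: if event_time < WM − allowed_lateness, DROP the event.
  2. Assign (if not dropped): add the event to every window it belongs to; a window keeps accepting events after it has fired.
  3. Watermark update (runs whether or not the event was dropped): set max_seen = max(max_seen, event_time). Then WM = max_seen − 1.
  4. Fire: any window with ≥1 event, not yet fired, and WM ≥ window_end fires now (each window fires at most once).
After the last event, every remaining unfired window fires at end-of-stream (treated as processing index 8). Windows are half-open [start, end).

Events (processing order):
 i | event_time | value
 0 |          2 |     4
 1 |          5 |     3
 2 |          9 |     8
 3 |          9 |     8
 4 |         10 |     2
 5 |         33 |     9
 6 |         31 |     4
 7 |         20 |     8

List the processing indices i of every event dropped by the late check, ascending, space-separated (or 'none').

i=0 t=2 v=4: → [0,7); WM=1
i=1 t=5 v=3: → [0,7); WM=4
i=2 t=9 v=8: → [7,14); WM=8; [0,7) fires=7
i=3 t=9 v=8: → [7,14); WM=8
i=4 t=10 v=2: → [7,14); WM=9
i=5 t=33 v=9: → [28,35); WM=32; [7,14) fires=18
i=6 t=31 v=4: → [28,35); WM=32
i=7 t=20 v=8: DROP (t<32-4); WM=32

7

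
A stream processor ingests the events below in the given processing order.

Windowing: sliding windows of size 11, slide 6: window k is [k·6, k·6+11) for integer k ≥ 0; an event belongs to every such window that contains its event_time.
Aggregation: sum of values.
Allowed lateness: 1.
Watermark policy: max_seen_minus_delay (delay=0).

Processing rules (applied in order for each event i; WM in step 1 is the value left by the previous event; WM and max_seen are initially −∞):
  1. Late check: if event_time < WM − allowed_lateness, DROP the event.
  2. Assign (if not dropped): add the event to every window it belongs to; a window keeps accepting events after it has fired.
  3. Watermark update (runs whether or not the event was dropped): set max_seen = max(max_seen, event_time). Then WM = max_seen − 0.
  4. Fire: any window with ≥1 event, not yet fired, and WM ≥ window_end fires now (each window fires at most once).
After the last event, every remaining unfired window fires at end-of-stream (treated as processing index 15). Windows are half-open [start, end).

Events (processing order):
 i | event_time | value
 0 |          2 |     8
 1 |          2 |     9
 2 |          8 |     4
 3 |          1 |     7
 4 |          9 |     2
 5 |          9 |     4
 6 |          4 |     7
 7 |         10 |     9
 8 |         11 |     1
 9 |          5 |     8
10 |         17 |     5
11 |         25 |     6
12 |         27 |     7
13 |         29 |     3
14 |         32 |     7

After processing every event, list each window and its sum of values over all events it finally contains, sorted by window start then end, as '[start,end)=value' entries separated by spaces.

i=0 t=2 v=8: → [0,11); WM=2
i=1 t=2 v=9: → [0,11); WM=2
i=2 t=8 v=4: → [6,17),[0,11); WM=8
i=3 t=1 v=7: DROP (t<8-1); WM=8
i=4 t=9 v=2: → [6,17),[0,11); WM=9
i=5 t=9 v=4: → [6,17),[0,11); WM=9
i=6 t=4 v=7: DROP (t<9-1); WM=9
i=7 t=10 v=9: → [6,17),[0,11); WM=10
i=8 t=11 v=1: → [6,17); WM=11; [0,11) fires=36
i=9 t=5 v=8: DROP (t<11-1); WM=11
i=10 t=17 v=5: → [12,23); WM=17; [6,17) fires=20
i=11 t=25 v=6: → [24,35),[18,29); WM=25; [12,23) fires=5
i=12 t=27 v=7: → [24,35),[18,29); WM=27
i=13 t=29 v=3: → [24,35); WM=29; [18,29) fires=13
i=14 t=32 v=7: → [30,41),[24,35); WM=32

[0,11)=36 [6,17)=20 [12,23)=5 [18,29)=13 [24,35)=23 [30,41)=7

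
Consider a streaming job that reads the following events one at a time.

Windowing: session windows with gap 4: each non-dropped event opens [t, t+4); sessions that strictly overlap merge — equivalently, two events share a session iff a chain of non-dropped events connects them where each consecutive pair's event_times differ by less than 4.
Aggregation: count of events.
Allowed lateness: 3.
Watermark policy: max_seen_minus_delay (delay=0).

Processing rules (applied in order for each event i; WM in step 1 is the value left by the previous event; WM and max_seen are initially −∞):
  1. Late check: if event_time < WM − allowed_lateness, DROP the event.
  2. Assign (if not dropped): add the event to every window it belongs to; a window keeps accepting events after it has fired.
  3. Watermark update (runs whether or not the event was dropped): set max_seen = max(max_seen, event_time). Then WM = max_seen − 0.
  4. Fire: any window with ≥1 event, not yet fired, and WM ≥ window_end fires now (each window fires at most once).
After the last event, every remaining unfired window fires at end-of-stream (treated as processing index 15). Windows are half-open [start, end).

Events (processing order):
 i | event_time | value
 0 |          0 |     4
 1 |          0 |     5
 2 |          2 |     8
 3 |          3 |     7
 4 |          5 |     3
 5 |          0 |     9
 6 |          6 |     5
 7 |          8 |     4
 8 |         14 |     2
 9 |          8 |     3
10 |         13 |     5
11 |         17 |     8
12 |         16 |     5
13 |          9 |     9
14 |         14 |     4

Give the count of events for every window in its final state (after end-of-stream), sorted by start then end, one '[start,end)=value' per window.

i=0 t=0 v=4: → [0,4); WM=0
i=1 t=0 v=5: → [0,4); WM=0
i=2 t=2 v=8: → [0,6); WM=2
i=3 t=3 v=7: → [0,7); WM=3
i=4 t=5 v=3: → [0,9); WM=5
i=5 t=0 v=9: DROP (t<5-3); WM=5
i=6 t=6 v=5: → [0,10); WM=6
i=7 t=8 v=4: → [0,12); WM=8
i=8 t=14 v=2: → [14,18); WM=14
i=9 t=8 v=3: DROP (t<14-3); WM=14
i=10 t=13 v=5: → [13,18); WM=14
i=11 t=17 v=8: → [13,21); WM=17
i=12 t=16 v=5: → [13,21); WM=17
i=13 t=9 v=9: DROP (t<17-3); WM=17
i=14 t=14 v=4: → [13,21); WM=17

[0,12)=7 [13,21)=5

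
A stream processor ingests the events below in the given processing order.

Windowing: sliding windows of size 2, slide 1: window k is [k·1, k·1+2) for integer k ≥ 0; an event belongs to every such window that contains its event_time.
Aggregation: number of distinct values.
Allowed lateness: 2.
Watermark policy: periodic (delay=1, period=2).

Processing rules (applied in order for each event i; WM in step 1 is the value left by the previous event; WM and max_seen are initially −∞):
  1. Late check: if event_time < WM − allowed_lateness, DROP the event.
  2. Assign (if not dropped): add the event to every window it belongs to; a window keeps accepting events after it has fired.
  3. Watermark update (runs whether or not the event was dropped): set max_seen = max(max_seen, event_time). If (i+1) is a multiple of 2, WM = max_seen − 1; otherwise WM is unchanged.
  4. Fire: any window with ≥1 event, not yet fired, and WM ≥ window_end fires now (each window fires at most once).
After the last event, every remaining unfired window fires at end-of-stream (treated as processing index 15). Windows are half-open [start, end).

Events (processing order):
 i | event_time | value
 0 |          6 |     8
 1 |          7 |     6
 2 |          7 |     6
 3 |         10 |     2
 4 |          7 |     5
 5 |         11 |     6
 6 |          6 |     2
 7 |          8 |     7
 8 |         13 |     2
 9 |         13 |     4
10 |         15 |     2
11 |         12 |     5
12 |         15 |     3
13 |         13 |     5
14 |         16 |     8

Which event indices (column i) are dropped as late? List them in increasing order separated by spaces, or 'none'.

6

i=0 t=6 v=8: → [6,8),[5,7); WM=−∞
i=1 t=7 v=6: → [7,9),[6,8); WM=6
i=2 t=7 v=6: → [7,9),[6,8); WM=6
i=3 t=10 v=2: → [10,12),[9,11); WM=9; [5,7) fires=1 [6,8) fires=2 [7,9) fires=1
i=4 t=7 v=5: → [7,9),[6,8); WM=9
i=5 t=11 v=6: → [11,13),[10,12); WM=10
i=6 t=6 v=2: DROP (t<10-2); WM=10
i=7 t=8 v=7: → [8,10),[7,9); WM=10; [8,10) fires=1
i=8 t=13 v=2: → [13,15),[12,14); WM=10
i=9 t=13 v=4: → [13,15),[12,14); WM=12; [9,11) fires=1 [10,12) fires=2
i=10 t=15 v=2: → [15,17),[14,16); WM=12
i=11 t=12 v=5: → [12,14),[11,13); WM=14; [11,13) fires=2 [12,14) fires=3
i=12 t=15 v=3: → [15,17),[14,16); WM=14
i=13 t=13 v=5: → [13,15),[12,14); WM=14
i=14 t=16 v=8: → [16,18),[15,17); WM=14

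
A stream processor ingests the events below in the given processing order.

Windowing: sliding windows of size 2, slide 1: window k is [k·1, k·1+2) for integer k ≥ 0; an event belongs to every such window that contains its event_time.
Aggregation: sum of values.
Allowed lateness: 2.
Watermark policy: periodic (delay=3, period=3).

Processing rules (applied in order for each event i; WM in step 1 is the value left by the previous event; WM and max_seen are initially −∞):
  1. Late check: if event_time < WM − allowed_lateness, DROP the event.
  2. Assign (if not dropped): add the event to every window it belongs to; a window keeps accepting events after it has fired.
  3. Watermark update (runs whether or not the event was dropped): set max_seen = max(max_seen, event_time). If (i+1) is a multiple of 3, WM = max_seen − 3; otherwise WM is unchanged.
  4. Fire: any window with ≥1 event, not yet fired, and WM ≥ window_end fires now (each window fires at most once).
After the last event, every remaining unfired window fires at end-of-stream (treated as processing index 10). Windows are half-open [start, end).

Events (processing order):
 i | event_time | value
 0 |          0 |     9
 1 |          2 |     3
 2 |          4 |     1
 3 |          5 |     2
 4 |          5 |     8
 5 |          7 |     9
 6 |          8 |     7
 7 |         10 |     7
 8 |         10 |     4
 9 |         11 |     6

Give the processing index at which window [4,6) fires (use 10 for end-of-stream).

8

i=0 t=0 v=9: → [0,2); WM=−∞
i=1 t=2 v=3: → [2,4),[1,3); WM=−∞
i=2 t=4 v=1: → [4,6),[3,5); WM=1
i=3 t=5 v=2: → [5,7),[4,6); WM=1
i=4 t=5 v=8: → [5,7),[4,6); WM=1
i=5 t=7 v=9: → [7,9),[6,8); WM=4; [0,2) fires=9 [1,3) fires=3 [2,4) fires=3
i=6 t=8 v=7: → [8,10),[7,9); WM=4
i=7 t=10 v=7: → [10,12),[9,11); WM=4
i=8 t=10 v=4: → [10,12),[9,11); WM=7; [3,5) fires=1 [4,6) fires=11 [5,7) fires=10
i=9 t=11 v=6: → [11,13),[10,12); WM=7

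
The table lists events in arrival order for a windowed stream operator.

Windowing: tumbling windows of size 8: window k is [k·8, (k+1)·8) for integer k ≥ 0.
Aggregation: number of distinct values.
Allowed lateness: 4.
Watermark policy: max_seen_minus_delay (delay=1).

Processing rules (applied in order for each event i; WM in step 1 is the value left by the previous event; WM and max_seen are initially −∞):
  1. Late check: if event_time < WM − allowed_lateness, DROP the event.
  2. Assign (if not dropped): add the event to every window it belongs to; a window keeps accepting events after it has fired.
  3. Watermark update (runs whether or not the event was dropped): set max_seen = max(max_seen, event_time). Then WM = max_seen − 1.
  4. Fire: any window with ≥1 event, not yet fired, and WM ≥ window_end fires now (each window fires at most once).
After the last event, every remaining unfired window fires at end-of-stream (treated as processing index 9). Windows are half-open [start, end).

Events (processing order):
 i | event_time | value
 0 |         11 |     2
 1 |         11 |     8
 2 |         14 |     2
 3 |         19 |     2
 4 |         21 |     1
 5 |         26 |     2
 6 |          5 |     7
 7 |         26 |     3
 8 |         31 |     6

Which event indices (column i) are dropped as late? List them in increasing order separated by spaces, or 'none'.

i=0 t=11 v=2: → [8,16); WM=10
i=1 t=11 v=8: → [8,16); WM=10
i=2 t=14 v=2: → [8,16); WM=13
i=3 t=19 v=2: → [16,24); WM=18; [8,16) fires=2
i=4 t=21 v=1: → [16,24); WM=20
i=5 t=26 v=2: → [24,32); WM=25; [16,24) fires=2
i=6 t=5 v=7: DROP (t<25-4); WM=25
i=7 t=26 v=3: → [24,32); WM=25
i=8 t=31 v=6: → [24,32); WM=30

6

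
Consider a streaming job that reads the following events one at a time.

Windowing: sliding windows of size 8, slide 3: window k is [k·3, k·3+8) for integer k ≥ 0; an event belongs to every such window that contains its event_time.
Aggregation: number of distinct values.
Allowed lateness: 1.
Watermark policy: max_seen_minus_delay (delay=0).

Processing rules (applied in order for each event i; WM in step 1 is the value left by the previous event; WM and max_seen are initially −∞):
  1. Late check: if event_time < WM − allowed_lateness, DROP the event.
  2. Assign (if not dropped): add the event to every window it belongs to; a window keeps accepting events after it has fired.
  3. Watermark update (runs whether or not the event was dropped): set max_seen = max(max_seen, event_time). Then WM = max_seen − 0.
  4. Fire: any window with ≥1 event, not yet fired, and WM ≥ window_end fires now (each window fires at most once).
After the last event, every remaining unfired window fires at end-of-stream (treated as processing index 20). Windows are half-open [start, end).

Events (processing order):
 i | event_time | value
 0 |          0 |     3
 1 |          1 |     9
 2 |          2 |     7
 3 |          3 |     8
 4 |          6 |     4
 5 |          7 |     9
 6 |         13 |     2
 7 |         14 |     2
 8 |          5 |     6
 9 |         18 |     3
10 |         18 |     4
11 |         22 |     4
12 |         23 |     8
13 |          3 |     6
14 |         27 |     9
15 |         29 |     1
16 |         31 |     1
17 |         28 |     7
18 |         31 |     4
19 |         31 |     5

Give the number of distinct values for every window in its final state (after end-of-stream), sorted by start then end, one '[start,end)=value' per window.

[0,8)=5 [3,11)=3 [6,14)=3 [9,17)=1 [12,20)=3 [15,23)=2 [18,26)=3 [21,29)=3 [24,32)=4 [27,35)=4 [30,38)=3

i=0 t=0 v=3: → [0,8); WM=0
i=1 t=1 v=9: → [0,8); WM=1
i=2 t=2 v=7: → [0,8); WM=2
i=3 t=3 v=8: → [3,11),[0,8); WM=3
i=4 t=6 v=4: → [6,14),[3,11),[0,8); WM=6
i=5 t=7 v=9: → [6,14),[3,11),[0,8); WM=7
i=6 t=13 v=2: → [12,20),[9,17),[6,14); WM=13; [0,8) fires=5 [3,11) fires=3
i=7 t=14 v=2: → [12,20),[9,17); WM=14; [6,14) fires=3
i=8 t=5 v=6: DROP (t<14-1); WM=14
i=9 t=18 v=3: → [18,26),[15,23),[12,20); WM=18; [9,17) fires=1
i=10 t=18 v=4: → [18,26),[15,23),[12,20); WM=18
i=11 t=22 v=4: → [21,29),[18,26),[15,23); WM=22; [12,20) fires=3
i=12 t=23 v=8: → [21,29),[18,26); WM=23; [15,23) fires=2
i=13 t=3 v=6: DROP (t<23-1); WM=23
i=14 t=27 v=9: → [27,35),[24,32),[21,29); WM=27; [18,26) fires=3
i=15 t=29 v=1: → [27,35),[24,32); WM=29; [21,29) fires=3
i=16 t=31 v=1: → [30,38),[27,35),[24,32); WM=31
i=17 t=28 v=7: DROP (t<31-1); WM=31
i=18 t=31 v=4: → [30,38),[27,35),[24,32); WM=31
i=19 t=31 v=5: → [30,38),[27,35),[24,32); WM=31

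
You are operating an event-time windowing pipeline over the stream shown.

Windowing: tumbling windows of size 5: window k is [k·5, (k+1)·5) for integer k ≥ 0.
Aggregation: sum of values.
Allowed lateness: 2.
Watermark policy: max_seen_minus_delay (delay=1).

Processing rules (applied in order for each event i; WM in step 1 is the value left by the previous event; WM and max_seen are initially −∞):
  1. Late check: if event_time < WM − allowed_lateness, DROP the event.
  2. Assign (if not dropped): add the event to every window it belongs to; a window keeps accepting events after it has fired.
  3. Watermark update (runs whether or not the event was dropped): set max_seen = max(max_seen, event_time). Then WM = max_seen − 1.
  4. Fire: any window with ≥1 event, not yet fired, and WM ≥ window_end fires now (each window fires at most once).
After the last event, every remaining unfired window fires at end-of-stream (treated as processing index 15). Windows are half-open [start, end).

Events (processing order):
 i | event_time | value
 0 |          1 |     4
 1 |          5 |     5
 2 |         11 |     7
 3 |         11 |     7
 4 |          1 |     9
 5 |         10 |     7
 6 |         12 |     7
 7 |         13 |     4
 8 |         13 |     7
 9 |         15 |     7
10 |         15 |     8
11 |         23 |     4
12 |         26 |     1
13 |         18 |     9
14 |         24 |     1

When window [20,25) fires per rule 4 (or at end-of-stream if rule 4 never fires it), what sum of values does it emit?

4

i=0 t=1 v=4: → [0,5); WM=0
i=1 t=5 v=5: → [5,10); WM=4
i=2 t=11 v=7: → [10,15); WM=10; [0,5) fires=4 [5,10) fires=5
i=3 t=11 v=7: → [10,15); WM=10
i=4 t=1 v=9: DROP (t<10-2); WM=10
i=5 t=10 v=7: → [10,15); WM=10
i=6 t=12 v=7: → [10,15); WM=11
i=7 t=13 v=4: → [10,15); WM=12
i=8 t=13 v=7: → [10,15); WM=12
i=9 t=15 v=7: → [15,20); WM=14
i=10 t=15 v=8: → [15,20); WM=14
i=11 t=23 v=4: → [20,25); WM=22; [10,15) fires=39 [15,20) fires=15
i=12 t=26 v=1: → [25,30); WM=25; [20,25) fires=4
i=13 t=18 v=9: DROP (t<25-2); WM=25
i=14 t=24 v=1: → [20,25); WM=25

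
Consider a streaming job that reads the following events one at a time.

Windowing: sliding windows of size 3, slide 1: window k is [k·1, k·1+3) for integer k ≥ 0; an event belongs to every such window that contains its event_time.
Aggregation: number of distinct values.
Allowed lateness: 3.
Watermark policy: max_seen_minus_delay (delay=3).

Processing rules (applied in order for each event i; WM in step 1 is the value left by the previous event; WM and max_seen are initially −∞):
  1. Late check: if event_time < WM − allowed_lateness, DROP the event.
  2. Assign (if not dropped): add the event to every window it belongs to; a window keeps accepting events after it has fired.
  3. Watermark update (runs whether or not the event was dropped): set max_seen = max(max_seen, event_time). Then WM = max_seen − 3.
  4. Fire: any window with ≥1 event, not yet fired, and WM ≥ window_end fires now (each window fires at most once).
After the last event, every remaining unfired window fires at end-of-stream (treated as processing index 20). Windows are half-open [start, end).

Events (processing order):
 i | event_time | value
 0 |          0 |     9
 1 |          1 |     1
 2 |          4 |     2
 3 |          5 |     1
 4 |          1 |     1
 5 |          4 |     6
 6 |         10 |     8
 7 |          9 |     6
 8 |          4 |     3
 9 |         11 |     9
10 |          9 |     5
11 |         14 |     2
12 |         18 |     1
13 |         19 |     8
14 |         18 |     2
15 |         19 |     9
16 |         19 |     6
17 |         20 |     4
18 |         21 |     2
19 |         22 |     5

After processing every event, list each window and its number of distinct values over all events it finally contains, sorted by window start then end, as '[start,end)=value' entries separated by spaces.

i=0 t=0 v=9: → [0,3); WM=-3
i=1 t=1 v=1: → [1,4),[0,3); WM=-2
i=2 t=4 v=2: → [4,7),[3,6),[2,5); WM=1
i=3 t=5 v=1: → [5,8),[4,7),[3,6); WM=2
i=4 t=1 v=1: → [1,4),[0,3); WM=2
i=5 t=4 v=6: → [4,7),[3,6),[2,5); WM=2
i=6 t=10 v=8: → [10,13),[9,12),[8,11); WM=7; [0,3) fires=2 [1,4) fires=1 [2,5) fires=2 [3,6) fires=3 [4,7) fires=3
i=7 t=9 v=6: → [9,12),[8,11),[7,10); WM=7
i=8 t=4 v=3: → [4,7),[3,6),[2,5); WM=7
i=9 t=11 v=9: → [11,14),[10,13),[9,12); WM=8; [5,8) fires=1
i=10 t=9 v=5: → [9,12),[8,11),[7,10); WM=8
i=11 t=14 v=2: → [14,17),[13,16),[12,15); WM=11; [7,10) fires=2 [8,11) fires=3
i=12 t=18 v=1: → [18,21),[17,20),[16,19); WM=15; [9,12) fires=4 [10,13) fires=2 [11,14) fires=1 [12,15) fires=1
i=13 t=19 v=8: → [19,22),[18,21),[17,20); WM=16; [13,16) fires=1
i=14 t=18 v=2: → [18,21),[17,20),[16,19); WM=16
i=15 t=19 v=9: → [19,22),[18,21),[17,20); WM=16
i=16 t=19 v=6: → [19,22),[18,21),[17,20); WM=16
i=17 t=20 v=4: → [20,23),[19,22),[18,21); WM=17; [14,17) fires=1
i=18 t=21 v=2: → [21,24),[20,23),[19,22); WM=18
i=19 t=22 v=5: → [22,25),[21,24),[20,23); WM=19; [16,19) fires=2

[0,3)=2 [1,4)=1 [2,5)=3 [3,6)=4 [4,7)=4 [5,8)=1 [7,10)=2 [8,11)=3 [9,12)=4 [10,13)=2 [11,14)=1 [12,15)=1 [13,16)=1 [14,17)=1 [16,19)=2 [17,20)=5 [18,21)=6 [19,22)=5 [20,23)=3 [21,24)=2 [22,25)=1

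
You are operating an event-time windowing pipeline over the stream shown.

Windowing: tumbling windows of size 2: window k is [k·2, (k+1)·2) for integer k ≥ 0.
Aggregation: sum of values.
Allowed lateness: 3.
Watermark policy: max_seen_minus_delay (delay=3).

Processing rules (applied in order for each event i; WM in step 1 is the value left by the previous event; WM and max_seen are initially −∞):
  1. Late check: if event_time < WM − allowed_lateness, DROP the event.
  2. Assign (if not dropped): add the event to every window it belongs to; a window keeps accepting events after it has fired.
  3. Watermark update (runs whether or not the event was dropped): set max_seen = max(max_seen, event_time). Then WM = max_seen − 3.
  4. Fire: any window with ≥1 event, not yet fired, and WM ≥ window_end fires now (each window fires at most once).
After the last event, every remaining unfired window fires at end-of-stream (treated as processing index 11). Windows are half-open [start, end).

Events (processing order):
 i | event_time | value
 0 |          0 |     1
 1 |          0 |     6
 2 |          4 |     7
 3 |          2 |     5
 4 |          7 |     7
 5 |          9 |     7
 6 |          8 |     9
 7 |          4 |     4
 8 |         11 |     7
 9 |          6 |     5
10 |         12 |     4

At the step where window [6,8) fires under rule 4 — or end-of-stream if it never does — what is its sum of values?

7

i=0 t=0 v=1: → [0,2); WM=-3
i=1 t=0 v=6: → [0,2); WM=-3
i=2 t=4 v=7: → [4,6); WM=1
i=3 t=2 v=5: → [2,4); WM=1
i=4 t=7 v=7: → [6,8); WM=4; [0,2) fires=7 [2,4) fires=5
i=5 t=9 v=7: → [8,10); WM=6; [4,6) fires=7
i=6 t=8 v=9: → [8,10); WM=6
i=7 t=4 v=4: → [4,6); WM=6
i=8 t=11 v=7: → [10,12); WM=8; [6,8) fires=7
i=9 t=6 v=5: → [6,8); WM=8
i=10 t=12 v=4: → [12,14); WM=9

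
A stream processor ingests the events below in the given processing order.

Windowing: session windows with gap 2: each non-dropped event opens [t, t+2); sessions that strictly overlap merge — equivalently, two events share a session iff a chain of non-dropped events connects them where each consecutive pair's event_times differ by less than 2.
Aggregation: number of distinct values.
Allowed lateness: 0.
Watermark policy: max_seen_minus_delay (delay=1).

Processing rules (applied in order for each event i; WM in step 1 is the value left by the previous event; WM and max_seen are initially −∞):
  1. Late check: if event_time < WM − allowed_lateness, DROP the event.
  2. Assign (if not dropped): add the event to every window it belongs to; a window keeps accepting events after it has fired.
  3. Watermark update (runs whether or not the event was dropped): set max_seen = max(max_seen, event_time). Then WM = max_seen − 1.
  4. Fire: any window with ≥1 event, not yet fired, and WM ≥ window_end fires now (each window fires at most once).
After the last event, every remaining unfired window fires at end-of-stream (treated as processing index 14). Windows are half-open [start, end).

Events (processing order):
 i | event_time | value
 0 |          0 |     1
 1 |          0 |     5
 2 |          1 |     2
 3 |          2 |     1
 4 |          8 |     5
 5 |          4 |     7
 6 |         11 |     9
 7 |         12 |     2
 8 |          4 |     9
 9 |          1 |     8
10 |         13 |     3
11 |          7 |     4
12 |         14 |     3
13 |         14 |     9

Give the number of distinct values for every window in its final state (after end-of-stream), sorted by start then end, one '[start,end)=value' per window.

[0,4)=3 [8,10)=1 [11,16)=3

i=0 t=0 v=1: → [0,2); WM=-1
i=1 t=0 v=5: → [0,2); WM=-1
i=2 t=1 v=2: → [0,3); WM=0
i=3 t=2 v=1: → [0,4); WM=1
i=4 t=8 v=5: → [8,10); WM=7
i=5 t=4 v=7: DROP (t<7-0); WM=7
i=6 t=11 v=9: → [11,13); WM=10
i=7 t=12 v=2: → [11,14); WM=11
i=8 t=4 v=9: DROP (t<11-0); WM=11
i=9 t=1 v=8: DROP (t<11-0); WM=11
i=10 t=13 v=3: → [11,15); WM=12
i=11 t=7 v=4: DROP (t<12-0); WM=12
i=12 t=14 v=3: → [11,16); WM=13
i=13 t=14 v=9: → [11,16); WM=13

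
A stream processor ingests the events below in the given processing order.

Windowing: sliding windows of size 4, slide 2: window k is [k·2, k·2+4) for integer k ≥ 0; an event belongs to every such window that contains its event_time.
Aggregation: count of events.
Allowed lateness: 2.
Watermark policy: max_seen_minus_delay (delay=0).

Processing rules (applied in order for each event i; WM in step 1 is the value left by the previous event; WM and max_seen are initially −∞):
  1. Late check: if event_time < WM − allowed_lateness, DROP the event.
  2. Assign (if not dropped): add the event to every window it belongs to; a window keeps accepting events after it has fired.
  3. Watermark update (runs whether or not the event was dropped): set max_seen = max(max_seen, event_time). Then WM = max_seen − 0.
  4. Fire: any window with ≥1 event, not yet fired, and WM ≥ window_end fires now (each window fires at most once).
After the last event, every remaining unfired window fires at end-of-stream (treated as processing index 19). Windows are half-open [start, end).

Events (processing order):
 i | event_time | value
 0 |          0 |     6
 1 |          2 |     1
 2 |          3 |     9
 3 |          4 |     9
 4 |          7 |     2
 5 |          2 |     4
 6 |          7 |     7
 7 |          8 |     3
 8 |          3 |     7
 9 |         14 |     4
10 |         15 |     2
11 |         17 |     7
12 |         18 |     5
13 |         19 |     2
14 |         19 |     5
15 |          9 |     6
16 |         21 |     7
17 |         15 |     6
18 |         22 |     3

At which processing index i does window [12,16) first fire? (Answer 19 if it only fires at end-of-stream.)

11

i=0 t=0 v=6: → [0,4); WM=0
i=1 t=2 v=1: → [2,6),[0,4); WM=2
i=2 t=3 v=9: → [2,6),[0,4); WM=3
i=3 t=4 v=9: → [4,8),[2,6); WM=4; [0,4) fires=3
i=4 t=7 v=2: → [6,10),[4,8); WM=7; [2,6) fires=3
i=5 t=2 v=4: DROP (t<7-2); WM=7
i=6 t=7 v=7: → [6,10),[4,8); WM=7
i=7 t=8 v=3: → [8,12),[6,10); WM=8; [4,8) fires=3
i=8 t=3 v=7: DROP (t<8-2); WM=8
i=9 t=14 v=4: → [14,18),[12,16); WM=14; [6,10) fires=3 [8,12) fires=1
i=10 t=15 v=2: → [14,18),[12,16); WM=15
i=11 t=17 v=7: → [16,20),[14,18); WM=17; [12,16) fires=2
i=12 t=18 v=5: → [18,22),[16,20); WM=18; [14,18) fires=3
i=13 t=19 v=2: → [18,22),[16,20); WM=19
i=14 t=19 v=5: → [18,22),[16,20); WM=19
i=15 t=9 v=6: DROP (t<19-2); WM=19
i=16 t=21 v=7: → [20,24),[18,22); WM=21; [16,20) fires=4
i=17 t=15 v=6: DROP (t<21-2); WM=21
i=18 t=22 v=3: → [22,26),[20,24); WM=22; [18,22) fires=4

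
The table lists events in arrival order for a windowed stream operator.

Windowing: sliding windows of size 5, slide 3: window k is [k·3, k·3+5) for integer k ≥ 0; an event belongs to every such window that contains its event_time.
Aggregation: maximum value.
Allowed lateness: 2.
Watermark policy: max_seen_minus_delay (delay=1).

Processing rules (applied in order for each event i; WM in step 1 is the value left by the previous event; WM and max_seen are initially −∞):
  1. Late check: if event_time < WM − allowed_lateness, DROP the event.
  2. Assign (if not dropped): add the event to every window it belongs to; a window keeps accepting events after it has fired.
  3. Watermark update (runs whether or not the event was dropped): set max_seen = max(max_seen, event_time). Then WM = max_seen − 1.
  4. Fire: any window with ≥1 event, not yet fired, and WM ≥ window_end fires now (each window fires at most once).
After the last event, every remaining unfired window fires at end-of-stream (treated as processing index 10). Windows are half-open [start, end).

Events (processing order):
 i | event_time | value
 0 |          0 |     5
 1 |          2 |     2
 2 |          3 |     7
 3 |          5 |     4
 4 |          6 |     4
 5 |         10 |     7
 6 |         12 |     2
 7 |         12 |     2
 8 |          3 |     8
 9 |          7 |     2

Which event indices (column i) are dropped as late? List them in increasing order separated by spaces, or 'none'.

8 9

i=0 t=0 v=5: → [0,5); WM=-1
i=1 t=2 v=2: → [0,5); WM=1
i=2 t=3 v=7: → [3,8),[0,5); WM=2
i=3 t=5 v=4: → [3,8); WM=4
i=4 t=6 v=4: → [6,11),[3,8); WM=5; [0,5) fires=7
i=5 t=10 v=7: → [9,14),[6,11); WM=9; [3,8) fires=7
i=6 t=12 v=2: → [12,17),[9,14); WM=11; [6,11) fires=7
i=7 t=12 v=2: → [12,17),[9,14); WM=11
i=8 t=3 v=8: DROP (t<11-2); WM=11
i=9 t=7 v=2: DROP (t<11-2); WM=11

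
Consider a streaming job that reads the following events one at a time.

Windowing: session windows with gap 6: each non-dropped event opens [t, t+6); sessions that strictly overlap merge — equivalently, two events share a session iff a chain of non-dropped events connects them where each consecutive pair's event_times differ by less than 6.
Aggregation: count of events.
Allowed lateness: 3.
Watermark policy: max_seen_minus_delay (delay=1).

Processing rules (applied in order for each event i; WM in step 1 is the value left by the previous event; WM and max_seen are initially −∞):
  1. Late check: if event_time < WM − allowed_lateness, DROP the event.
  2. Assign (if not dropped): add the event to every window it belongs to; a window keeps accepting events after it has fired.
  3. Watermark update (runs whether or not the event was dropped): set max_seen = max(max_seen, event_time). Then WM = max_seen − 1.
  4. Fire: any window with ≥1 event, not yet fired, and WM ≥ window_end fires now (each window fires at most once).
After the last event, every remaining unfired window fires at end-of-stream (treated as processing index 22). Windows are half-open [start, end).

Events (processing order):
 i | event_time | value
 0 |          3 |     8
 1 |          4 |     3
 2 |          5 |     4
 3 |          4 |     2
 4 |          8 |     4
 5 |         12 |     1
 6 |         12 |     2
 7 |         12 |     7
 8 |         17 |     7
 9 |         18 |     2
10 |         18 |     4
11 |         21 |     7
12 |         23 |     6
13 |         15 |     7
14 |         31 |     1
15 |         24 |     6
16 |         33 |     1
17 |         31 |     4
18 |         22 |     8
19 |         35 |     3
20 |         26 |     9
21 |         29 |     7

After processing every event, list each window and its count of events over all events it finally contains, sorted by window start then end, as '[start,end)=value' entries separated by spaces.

[3,29)=13 [31,41)=4

i=0 t=3 v=8: → [3,9); WM=2
i=1 t=4 v=3: → [3,10); WM=3
i=2 t=5 v=4: → [3,11); WM=4
i=3 t=4 v=2: → [3,11); WM=4
i=4 t=8 v=4: → [3,14); WM=7
i=5 t=12 v=1: → [3,18); WM=11
i=6 t=12 v=2: → [3,18); WM=11
i=7 t=12 v=7: → [3,18); WM=11
i=8 t=17 v=7: → [3,23); WM=16
i=9 t=18 v=2: → [3,24); WM=17
i=10 t=18 v=4: → [3,24); WM=17
i=11 t=21 v=7: → [3,27); WM=20
i=12 t=23 v=6: → [3,29); WM=22
i=13 t=15 v=7: DROP (t<22-3); WM=22
i=14 t=31 v=1: → [31,37); WM=30
i=15 t=24 v=6: DROP (t<30-3); WM=30
i=16 t=33 v=1: → [31,39); WM=32
i=17 t=31 v=4: → [31,39); WM=32
i=18 t=22 v=8: DROP (t<32-3); WM=32
i=19 t=35 v=3: → [31,41); WM=34
i=20 t=26 v=9: DROP (t<34-3); WM=34
i=21 t=29 v=7: DROP (t<34-3); WM=34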